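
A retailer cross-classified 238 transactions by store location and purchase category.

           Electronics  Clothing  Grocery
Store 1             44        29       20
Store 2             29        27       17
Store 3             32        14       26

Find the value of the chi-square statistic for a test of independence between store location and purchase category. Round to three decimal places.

Row totals: 93, 73, 72. Column totals: 105, 70, 63. Grand total N = 238.
Expected counts (row total × column total / N):
  Store 1, Electronics: 93×105/238 = 41.0294
  Store 1, Clothing: 93×70/238 = 27.3529
  Store 1, Grocery: 93×63/238 = 24.6176
  Store 2, Electronics: 73×105/238 = 32.2059
  Store 2, Clothing: 73×70/238 = 21.4706
  Store 2, Grocery: 73×63/238 = 19.3235
  Store 3, Electronics: 72×105/238 = 31.7647
  Store 3, Clothing: 72×70/238 = 21.1765
  Store 3, Grocery: 72×63/238 = 19.0588
Contributions (O − E)²/E:
  (44 − 41.0294)²/41.0294 = 0.2151
  (29 − 27.3529)²/27.3529 = 0.0992
  (20 − 24.6176)²/24.6176 = 0.8661
  (29 − 32.2059)²/32.2059 = 0.3191
  (27 − 21.4706)²/21.4706 = 1.4240
  (17 − 19.3235)²/19.3235 = 0.2794
  (32 − 31.7647)²/31.7647 = 0.0017
  (14 − 21.1765)²/21.1765 = 2.4320
  (26 − 19.0588)²/19.0588 = 2.5280
χ² = 0.2151 + 0.0992 + 0.8661 + 0.3191 + 1.4240 + 0.2794 + 0.0017 + 2.4320 + 2.5280 = 8.165

8.165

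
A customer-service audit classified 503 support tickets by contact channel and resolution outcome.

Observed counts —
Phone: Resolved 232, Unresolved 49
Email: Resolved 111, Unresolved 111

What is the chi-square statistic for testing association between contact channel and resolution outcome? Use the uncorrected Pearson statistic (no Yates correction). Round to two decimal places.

Row totals: 281, 222. Column totals: 343, 160. Grand total N = 503.
Expected counts (row total × column total / N):
  Phone, Resolved: 281×343/503 = 191.616
  Phone, Unresolved: 281×160/503 = 89.384
  Email, Resolved: 222×343/503 = 151.384
  Email, Unresolved: 222×160/503 = 70.616
Contributions (O − E)²/E:
  (232 − 191.616)²/191.616 = 8.5111
  (49 − 89.384)²/89.384 = 18.2456
  (111 − 151.384)²/151.384 = 10.7731
  (111 − 70.616)²/70.616 = 23.0949
χ² = 8.5111 + 18.2456 + 10.7731 + 23.0949 = 60.62

60.62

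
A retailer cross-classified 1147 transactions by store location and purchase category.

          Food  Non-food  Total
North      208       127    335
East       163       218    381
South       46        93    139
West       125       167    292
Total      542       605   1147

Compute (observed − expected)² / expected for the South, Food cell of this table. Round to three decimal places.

5.898

Row total (South) = 139; column total (Food) = 542; N = 1147.
Expected count E = 139 × 542 / 1147 = 65.6827.
Contribution = (O − E)²/E = (46 − 65.6827)² / 65.6827 = 5.898.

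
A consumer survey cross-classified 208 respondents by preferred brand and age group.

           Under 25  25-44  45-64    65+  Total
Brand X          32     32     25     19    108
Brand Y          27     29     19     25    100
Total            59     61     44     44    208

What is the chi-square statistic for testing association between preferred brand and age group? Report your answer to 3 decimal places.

Grand total N = 208.
Expected counts (row total × column total / N):
  Brand X, Under 25: 108×59/208 = 30.6346
  Brand X, 25-44: 108×61/208 = 31.6731
  Brand X, 45-64: 108×44/208 = 22.8462
  Brand X, 65+: 108×44/208 = 22.8462
  Brand Y, Under 25: 100×59/208 = 28.3654
  Brand Y, 25-44: 100×61/208 = 29.3269
  Brand Y, 45-64: 100×44/208 = 21.1538
  Brand Y, 65+: 100×44/208 = 21.1538
Contributions (O − E)²/E:
  (32 − 30.6346)²/30.6346 = 0.0609
  (32 − 31.6731)²/31.6731 = 0.0034
  (25 − 22.8462)²/22.8462 = 0.2030
  (19 − 22.8462)²/22.8462 = 0.6475
  (27 − 28.3654)²/28.3654 = 0.0657
  (29 − 29.3269)²/29.3269 = 0.0036
  (19 − 21.1538)²/21.1538 = 0.2193
  (25 − 21.1538)²/21.1538 = 0.6993
χ² = 0.0609 + 0.0034 + 0.2030 + 0.6475 + 0.0657 + 0.0036 + 0.2193 + 0.6993 = 1.903

1.903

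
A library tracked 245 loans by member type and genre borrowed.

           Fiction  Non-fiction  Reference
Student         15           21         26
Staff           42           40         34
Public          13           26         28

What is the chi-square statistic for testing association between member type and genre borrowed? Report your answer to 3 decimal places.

7.719

Row totals: 62, 116, 67. Column totals: 70, 87, 88. Grand total N = 245.
Expected counts (row total × column total / N):
  Student, Fiction: 62×70/245 = 17.7143
  Student, Non-fiction: 62×87/245 = 22.0163
  Student, Reference: 62×88/245 = 22.2694
  Staff, Fiction: 116×70/245 = 33.1429
  Staff, Non-fiction: 116×87/245 = 41.1918
  Staff, Reference: 116×88/245 = 41.6653
  Public, Fiction: 67×70/245 = 19.1429
  Public, Non-fiction: 67×87/245 = 23.7918
  Public, Reference: 67×88/245 = 24.0653
Contributions (O − E)²/E:
  (15 − 17.7143)²/17.7143 = 0.4159
  (21 − 22.0163)²/22.0163 = 0.0469
  (26 − 22.2694)²/22.2694 = 0.6250
  (42 − 33.1429)²/33.1429 = 2.3670
  (40 − 41.1918)²/41.1918 = 0.0345
  (34 − 41.6653)²/41.6653 = 1.4102
  (13 − 19.1429)²/19.1429 = 1.9712
  (26 − 23.7918)²/23.7918 = 0.2050
  (28 − 24.0653)²/24.0653 = 0.6433
χ² = 0.4159 + 0.0469 + 0.6250 + 2.3670 + 0.0345 + 1.4102 + 1.9712 + 0.2050 + 0.6433 = 7.719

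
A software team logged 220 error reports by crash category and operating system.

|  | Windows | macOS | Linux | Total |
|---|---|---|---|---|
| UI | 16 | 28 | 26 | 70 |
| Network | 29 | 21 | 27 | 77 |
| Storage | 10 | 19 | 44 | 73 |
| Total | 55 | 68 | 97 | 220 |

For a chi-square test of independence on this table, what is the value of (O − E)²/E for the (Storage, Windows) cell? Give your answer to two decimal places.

3.73

Row total (Storage) = 73; column total (Windows) = 55; N = 220.
Expected count E = 73 × 55 / 220 = 18.250.
Contribution = (O − E)²/E = (10 − 18.250)² / 18.250 = 3.73.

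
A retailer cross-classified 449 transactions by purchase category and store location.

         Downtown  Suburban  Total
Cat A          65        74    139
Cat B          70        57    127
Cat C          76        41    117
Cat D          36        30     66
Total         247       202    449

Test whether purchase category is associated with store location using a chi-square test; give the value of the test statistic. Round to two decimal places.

8.50

Grand total N = 449.
Expected counts (row total × column total / N):
  Cat A, Downtown: 139×247/449 = 76.465
  Cat A, Suburban: 139×202/449 = 62.535
  Cat B, Downtown: 127×247/449 = 69.864
  Cat B, Suburban: 127×202/449 = 57.136
  Cat C, Downtown: 117×247/449 = 64.363
  Cat C, Suburban: 117×202/449 = 52.637
  Cat D, Downtown: 66×247/449 = 36.307
  Cat D, Suburban: 66×202/449 = 29.693
Contributions (O − E)²/E:
  (65 − 76.465)²/76.465 = 1.7190
  (74 − 62.535)²/62.535 = 2.1020
  (70 − 69.864)²/69.864 = 0.0003
  (57 − 57.136)²/57.136 = 0.0003
  (76 − 64.363)²/64.363 = 2.1040
  (41 − 52.637)²/52.637 = 2.5727
  (36 − 36.307)²/36.307 = 0.0026
  (30 − 29.693)²/29.693 = 0.0032
χ² = 1.7190 + 2.1020 + 0.0003 + 0.0003 + 2.1040 + 2.5727 + 0.0026 + 0.0032 = 8.50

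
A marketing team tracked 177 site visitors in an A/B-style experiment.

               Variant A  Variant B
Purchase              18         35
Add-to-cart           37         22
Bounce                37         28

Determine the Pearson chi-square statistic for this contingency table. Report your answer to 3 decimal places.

Row totals: 53, 59, 65. Column totals: 92, 85. Grand total N = 177.
Expected counts (row total × column total / N):
  Purchase, Variant A: 53×92/177 = 27.5480
  Purchase, Variant B: 53×85/177 = 25.4520
  Add-to-cart, Variant A: 59×92/177 = 30.6667
  Add-to-cart, Variant B: 59×85/177 = 28.3333
  Bounce, Variant A: 65×92/177 = 33.7853
  Bounce, Variant B: 65×85/177 = 31.2147
Contributions (O − E)²/E:
  (18 − 27.5480)²/27.5480 = 3.3093
  (35 − 25.4520)²/25.4520 = 3.5818
  (37 − 30.6667)²/30.6667 = 1.3080
  (22 − 28.3333)²/28.3333 = 1.4157
  (37 − 33.7853)²/33.7853 = 0.3059
  (28 − 31.2147)²/31.2147 = 0.3311
χ² = 3.3093 + 3.5818 + 1.3080 + 1.4157 + 0.3059 + 0.3311 = 10.252

10.252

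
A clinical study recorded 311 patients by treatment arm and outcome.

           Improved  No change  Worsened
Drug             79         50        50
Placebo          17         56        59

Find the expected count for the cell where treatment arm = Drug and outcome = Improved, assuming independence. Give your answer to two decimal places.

55.25

Row total (Drug) = 179; column total (Improved) = 96; grand total N = 311.
Expected count = (row total × column total) / N = 179 × 96 / 311 = 55.25.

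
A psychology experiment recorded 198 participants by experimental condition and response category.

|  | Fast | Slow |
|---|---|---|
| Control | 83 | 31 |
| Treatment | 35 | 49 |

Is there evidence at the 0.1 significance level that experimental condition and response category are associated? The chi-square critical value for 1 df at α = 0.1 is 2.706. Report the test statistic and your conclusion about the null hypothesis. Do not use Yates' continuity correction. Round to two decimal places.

Row totals: 114, 84. Column totals: 118, 80. Grand total N = 198.
Expected counts (row total × column total / N):
  Control, Fast: 114×118/198 = 67.939
  Control, Slow: 114×80/198 = 46.061
  Treatment, Fast: 84×118/198 = 50.061
  Treatment, Slow: 84×80/198 = 33.939
Contributions (O − E)²/E:
  (83 − 67.939)²/67.939 = 3.3388
  (31 − 46.061)²/46.061 = 4.9246
  (35 − 50.061)²/50.061 = 4.5311
  (49 − 33.939)²/33.939 = 6.6836
χ² = 3.3388 + 4.9246 + 4.5311 + 6.6836 = 19.48
df = (2−1)(2−1) = 1. Since 19.48 > 2.706, reject the null hypothesis of independence at α = 0.1.

19.48; reject H₀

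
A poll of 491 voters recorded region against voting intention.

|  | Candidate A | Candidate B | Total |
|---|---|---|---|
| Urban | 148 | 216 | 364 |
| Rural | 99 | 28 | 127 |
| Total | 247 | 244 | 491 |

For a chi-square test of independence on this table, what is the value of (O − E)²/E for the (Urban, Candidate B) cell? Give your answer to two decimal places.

6.82

Row total (Urban) = 364; column total (Candidate B) = 244; N = 491.
Expected count E = 364 × 244 / 491 = 180.888.
Contribution = (O − E)²/E = (216 − 180.888)² / 180.888 = 6.82.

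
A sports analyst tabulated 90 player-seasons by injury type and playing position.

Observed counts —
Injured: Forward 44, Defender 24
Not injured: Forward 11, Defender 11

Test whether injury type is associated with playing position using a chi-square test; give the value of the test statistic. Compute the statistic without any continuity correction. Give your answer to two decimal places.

Row totals: 68, 22. Column totals: 55, 35. Grand total N = 90.
Expected counts (row total × column total / N):
  Injured, Forward: 68×55/90 = 41.556
  Injured, Defender: 68×35/90 = 26.444
  Not injured, Forward: 22×55/90 = 13.444
  Not injured, Defender: 22×35/90 = 8.556
Contributions (O − E)²/E:
  (44 − 41.556)²/41.556 = 0.1437
  (24 − 26.444)²/26.444 = 0.2259
  (11 − 13.444)²/13.444 = 0.4443
  (11 − 8.556)²/8.556 = 0.6981
χ² = 0.1437 + 0.2259 + 0.4443 + 0.6981 = 1.51

1.51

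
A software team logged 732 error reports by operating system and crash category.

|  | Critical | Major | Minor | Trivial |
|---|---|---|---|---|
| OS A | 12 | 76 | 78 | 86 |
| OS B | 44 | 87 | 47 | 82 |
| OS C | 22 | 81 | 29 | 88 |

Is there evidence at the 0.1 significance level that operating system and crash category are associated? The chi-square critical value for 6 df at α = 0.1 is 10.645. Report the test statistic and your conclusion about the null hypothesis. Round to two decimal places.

Row totals: 252, 260, 220. Column totals: 78, 244, 154, 256. Grand total N = 732.
Expected counts (row total × column total / N):
  OS A, Critical: 252×78/732 = 26.8525
  OS A, Major: 252×244/732 = 84.0000
  OS A, Minor: 252×154/732 = 53.0164
  OS A, Trivial: 252×256/732 = 88.1311
  OS B, Critical: 260×78/732 = 27.7049
  OS B, Major: 260×244/732 = 86.6667
  OS B, Minor: 260×154/732 = 54.6995
  OS B, Trivial: 260×256/732 = 90.9290
  OS C, Critical: 220×78/732 = 23.4426
  OS C, Major: 220×244/732 = 73.3333
  OS C, Minor: 220×154/732 = 46.2842
  OS C, Trivial: 220×256/732 = 76.9399
Contributions (O − E)²/E:
  (12 − 26.8525)²/26.8525 = 8.2151
  (76 − 84.0000)²/84.0000 = 0.7619
  (78 − 53.0164)²/53.0164 = 11.7733
  (86 − 88.1311)²/88.1311 = 0.0515
  (44 − 27.7049)²/27.7049 = 9.5842
  (87 − 86.6667)²/86.6667 = 0.0013
  (47 − 54.6995)²/54.6995 = 1.0838
  (82 − 90.9290)²/90.9290 = 0.8768
  (22 − 23.4426)²/23.4426 = 0.0888
  (81 − 73.3333)²/73.3333 = 0.8015
  (29 − 46.2842)²/46.2842 = 6.4545
  (88 − 76.9399)²/76.9399 = 1.5899
χ² = 8.2151 + 0.7619 + 11.7733 + 0.0515 + 9.5842 + 0.0013 + 1.0838 + 0.8768 + 0.0888 + 0.8015 + 6.4545 + 1.5899 = 41.28
df = (3−1)(4−1) = 6. Since 41.28 > 10.645, reject the null hypothesis of independence at α = 0.1.

41.28; reject H₀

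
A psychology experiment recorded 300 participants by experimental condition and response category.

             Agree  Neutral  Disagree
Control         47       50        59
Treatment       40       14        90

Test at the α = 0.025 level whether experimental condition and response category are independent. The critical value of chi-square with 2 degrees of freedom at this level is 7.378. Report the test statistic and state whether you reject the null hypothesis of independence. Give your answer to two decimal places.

26.83; reject H₀

Row totals: 156, 144. Column totals: 87, 64, 149. Grand total N = 300.
Expected counts (row total × column total / N):
  Control, Agree: 156×87/300 = 45.240
  Control, Neutral: 156×64/300 = 33.280
  Control, Disagree: 156×149/300 = 77.480
  Treatment, Agree: 144×87/300 = 41.760
  Treatment, Neutral: 144×64/300 = 30.720
  Treatment, Disagree: 144×149/300 = 71.520
Contributions (O − E)²/E:
  (47 − 45.240)²/45.240 = 0.0685
  (50 − 33.280)²/33.280 = 8.4002
  (59 − 77.480)²/77.480 = 4.4077
  (40 − 41.760)²/41.760 = 0.0742
  (14 − 30.720)²/30.720 = 9.1002
  (90 − 71.520)²/71.520 = 4.7750
χ² = 0.0685 + 8.4002 + 4.4077 + 0.0742 + 9.1002 + 4.7750 = 26.83
df = (2−1)(3−1) = 2. Since 26.83 > 7.378, reject the null hypothesis of independence at α = 0.025.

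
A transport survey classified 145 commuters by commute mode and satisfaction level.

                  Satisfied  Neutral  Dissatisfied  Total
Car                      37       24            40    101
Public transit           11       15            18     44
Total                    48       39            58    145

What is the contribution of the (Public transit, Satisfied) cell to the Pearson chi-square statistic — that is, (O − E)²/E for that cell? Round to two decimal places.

Row total (Public transit) = 44; column total (Satisfied) = 48; N = 145.
Expected count E = 44 × 48 / 145 = 14.566.
Contribution = (O − E)²/E = (11 − 14.566)² / 14.566 = 0.87.

0.87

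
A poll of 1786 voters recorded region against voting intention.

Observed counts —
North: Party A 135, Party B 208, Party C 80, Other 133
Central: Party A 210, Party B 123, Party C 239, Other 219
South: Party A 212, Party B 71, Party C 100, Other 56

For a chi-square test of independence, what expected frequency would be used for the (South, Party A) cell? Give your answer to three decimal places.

Row total (South) = 439; column total (Party A) = 557; grand total N = 1786.
Expected count = (row total × column total) / N = 439 × 557 / 1786 = 136.911.

136.911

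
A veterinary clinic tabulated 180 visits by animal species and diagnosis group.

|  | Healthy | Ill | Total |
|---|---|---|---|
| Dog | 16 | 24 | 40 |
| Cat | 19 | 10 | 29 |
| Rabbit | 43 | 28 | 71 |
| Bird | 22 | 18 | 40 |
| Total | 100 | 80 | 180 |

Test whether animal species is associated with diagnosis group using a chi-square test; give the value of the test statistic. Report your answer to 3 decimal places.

5.812

Grand total N = 180.
Expected counts (row total × column total / N):
  Dog, Healthy: 40×100/180 = 22.2222
  Dog, Ill: 40×80/180 = 17.7778
  Cat, Healthy: 29×100/180 = 16.1111
  Cat, Ill: 29×80/180 = 12.8889
  Rabbit, Healthy: 71×100/180 = 39.4444
  Rabbit, Ill: 71×80/180 = 31.5556
  Bird, Healthy: 40×100/180 = 22.2222
  Bird, Ill: 40×80/180 = 17.7778
Contributions (O − E)²/E:
  (16 − 22.2222)²/22.2222 = 1.7422
  (24 − 17.7778)²/17.7778 = 2.1778
  (19 − 16.1111)²/16.1111 = 0.5180
  (10 − 12.8889)²/12.8889 = 0.6475
  (43 − 39.4444)²/39.4444 = 0.3205
  (28 − 31.5556)²/31.5556 = 0.4006
  (22 − 22.2222)²/22.2222 = 0.0022
  (18 − 17.7778)²/17.7778 = 0.0028
χ² = 1.7422 + 2.1778 + 0.5180 + 0.6475 + 0.3205 + 0.4006 + 0.0022 + 0.0028 = 5.812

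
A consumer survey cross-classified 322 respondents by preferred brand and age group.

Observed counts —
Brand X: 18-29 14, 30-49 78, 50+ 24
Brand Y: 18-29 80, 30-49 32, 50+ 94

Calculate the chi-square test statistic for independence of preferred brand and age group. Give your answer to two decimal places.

88.89

Row totals: 116, 206. Column totals: 94, 110, 118. Grand total N = 322.
Expected counts (row total × column total / N):
  Brand X, 18-29: 116×94/322 = 33.863
  Brand X, 30-49: 116×110/322 = 39.627
  Brand X, 50+: 116×118/322 = 42.509
  Brand Y, 18-29: 206×94/322 = 60.137
  Brand Y, 30-49: 206×110/322 = 70.373
  Brand Y, 50+: 206×118/322 = 75.491
Contributions (O − E)²/E:
  (14 − 33.863)²/33.863 = 11.6510
  (78 − 39.627)²/39.627 = 37.1587
  (24 − 42.509)²/42.509 = 8.0591
  (80 − 60.137)²/60.137 = 6.5607
  (32 − 70.373)²/70.373 = 20.9240
  (94 − 75.491)²/75.491 = 4.5381
χ² = 11.6510 + 37.1587 + 8.0591 + 6.5607 + 20.9240 + 4.5381 = 88.89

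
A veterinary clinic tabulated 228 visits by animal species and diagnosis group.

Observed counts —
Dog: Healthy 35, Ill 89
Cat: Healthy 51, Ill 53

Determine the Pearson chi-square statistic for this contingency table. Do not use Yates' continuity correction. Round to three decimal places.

10.429

Row totals: 124, 104. Column totals: 86, 142. Grand total N = 228.
Expected counts (row total × column total / N):
  Dog, Healthy: 124×86/228 = 46.7719
  Dog, Ill: 124×142/228 = 77.2281
  Cat, Healthy: 104×86/228 = 39.2281
  Cat, Ill: 104×142/228 = 64.7719
Contributions (O − E)²/E:
  (35 − 46.7719)²/46.7719 = 2.9628
  (89 − 77.2281)²/77.2281 = 1.7944
  (51 − 39.2281)²/39.2281 = 3.5326
  (53 − 64.7719)²/64.7719 = 2.1395
χ² = 2.9628 + 1.7944 + 3.5326 + 2.1395 = 10.429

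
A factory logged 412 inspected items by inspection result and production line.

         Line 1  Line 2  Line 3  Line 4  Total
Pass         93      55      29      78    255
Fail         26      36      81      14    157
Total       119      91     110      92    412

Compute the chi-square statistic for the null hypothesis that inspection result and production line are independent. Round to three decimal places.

Grand total N = 412.
Expected counts (row total × column total / N):
  Pass, Line 1: 255×119/412 = 73.6529
  Pass, Line 2: 255×91/412 = 56.3228
  Pass, Line 3: 255×110/412 = 68.0825
  Pass, Line 4: 255×92/412 = 56.9417
  Fail, Line 1: 157×119/412 = 45.3471
  Fail, Line 2: 157×91/412 = 34.6772
  Fail, Line 3: 157×110/412 = 41.9175
  Fail, Line 4: 157×92/412 = 35.0583
Contributions (O − E)²/E:
  (93 − 73.6529)²/73.6529 = 5.0821
  (55 − 56.3228)²/56.3228 = 0.0311
  (29 − 68.0825)²/68.0825 = 22.4352
  (78 − 56.9417)²/56.9417 = 7.7878
  (26 − 45.3471)²/45.3471 = 8.2543
  (36 − 34.6772)²/34.6772 = 0.0505
  (81 − 41.9175)²/41.9175 = 36.4392
  (14 − 35.0583)²/35.0583 = 12.6490
χ² = 5.0821 + 0.0311 + 22.4352 + 7.7878 + 8.2543 + 0.0505 + 36.4392 + 12.6490 = 92.729

92.729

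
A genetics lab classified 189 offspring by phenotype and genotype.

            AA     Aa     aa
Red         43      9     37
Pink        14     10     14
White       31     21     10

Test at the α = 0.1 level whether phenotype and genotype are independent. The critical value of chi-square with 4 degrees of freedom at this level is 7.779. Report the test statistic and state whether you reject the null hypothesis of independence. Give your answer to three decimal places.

Row totals: 89, 38, 62. Column totals: 88, 40, 61. Grand total N = 189.
Expected counts (row total × column total / N):
  Red, AA: 89×88/189 = 41.43915
  Red, Aa: 89×40/189 = 18.83598
  Red, aa: 89×61/189 = 28.72487
  Pink, AA: 38×88/189 = 17.69312
  Pink, Aa: 38×40/189 = 8.04233
  Pink, aa: 38×61/189 = 12.26455
  White, AA: 62×88/189 = 28.86772
  White, Aa: 62×40/189 = 13.12169
  White, aa: 62×61/189 = 20.01058
Contributions (O − E)²/E:
  (43 − 41.43915)²/41.43915 = 0.0588
  (9 − 18.83598)²/18.83598 = 5.1363
  (37 − 28.72487)²/28.72487 = 2.3839
  (14 − 17.69312)²/17.69312 = 0.7709
  (10 − 8.04233)²/8.04233 = 0.4765
  (14 − 12.26455)²/12.26455 = 0.2456
  (31 − 28.86772)²/28.86772 = 0.1575
  (21 − 13.12169)²/13.12169 = 4.7302
  (10 − 20.01058)²/20.01058 = 5.0079
χ² = 0.0588 + 5.1363 + 2.3839 + 0.7709 + 0.4765 + 0.2456 + 0.1575 + 4.7302 + 5.0079 = 18.968
df = (3−1)(3−1) = 4. Since 18.968 > 7.779, reject the null hypothesis of independence at α = 0.1.

18.968; reject H₀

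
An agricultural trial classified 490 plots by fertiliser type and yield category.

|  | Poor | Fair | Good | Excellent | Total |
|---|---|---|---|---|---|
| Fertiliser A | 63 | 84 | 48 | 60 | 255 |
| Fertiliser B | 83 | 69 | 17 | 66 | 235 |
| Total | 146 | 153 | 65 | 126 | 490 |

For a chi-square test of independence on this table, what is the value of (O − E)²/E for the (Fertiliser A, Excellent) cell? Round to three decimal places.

Row total (Fertiliser A) = 255; column total (Excellent) = 126; N = 490.
Expected count E = 255 × 126 / 490 = 65.5714.
Contribution = (O − E)²/E = (60 − 65.5714)² / 65.5714 = 0.473.

0.473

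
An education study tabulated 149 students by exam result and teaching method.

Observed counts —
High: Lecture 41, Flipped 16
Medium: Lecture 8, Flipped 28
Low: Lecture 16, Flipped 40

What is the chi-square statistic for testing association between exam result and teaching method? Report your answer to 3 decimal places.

30.434

Row totals: 57, 36, 56. Column totals: 65, 84. Grand total N = 149.
Expected counts (row total × column total / N):
  High, Lecture: 57×65/149 = 24.8658
  High, Flipped: 57×84/149 = 32.1342
  Medium, Lecture: 36×65/149 = 15.7047
  Medium, Flipped: 36×84/149 = 20.2953
  Low, Lecture: 56×65/149 = 24.4295
  Low, Flipped: 56×84/149 = 31.5705
Contributions (O − E)²/E:
  (41 − 24.8658)²/24.8658 = 10.4687
  (16 − 32.1342)²/32.1342 = 8.1008
  (8 − 15.7047)²/15.7047 = 3.7799
  (28 − 20.2953)²/20.2953 = 2.9249
  (16 − 24.4295)²/24.4295 = 2.9086
  (40 − 31.5705)²/31.5705 = 2.2507
χ² = 10.4687 + 8.1008 + 3.7799 + 2.9249 + 2.9086 + 2.2507 = 30.434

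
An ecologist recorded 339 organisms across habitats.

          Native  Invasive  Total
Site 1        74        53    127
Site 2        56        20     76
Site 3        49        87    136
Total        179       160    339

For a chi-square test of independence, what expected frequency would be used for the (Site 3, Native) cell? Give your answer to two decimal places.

Row total (Site 3) = 136; column total (Native) = 179; grand total N = 339.
Expected count = (row total × column total) / N = 136 × 179 / 339 = 71.81.

71.81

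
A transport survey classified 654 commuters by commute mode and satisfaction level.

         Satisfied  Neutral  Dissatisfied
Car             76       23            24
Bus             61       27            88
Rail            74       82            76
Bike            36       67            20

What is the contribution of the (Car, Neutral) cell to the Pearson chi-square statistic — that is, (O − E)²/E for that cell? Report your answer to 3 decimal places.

Row total (Car) = 123; column total (Neutral) = 199; N = 654.
Expected count E = 123 × 199 / 654 = 37.4266.
Contribution = (O − E)²/E = (23 − 37.4266)² / 37.4266 = 5.561.

5.561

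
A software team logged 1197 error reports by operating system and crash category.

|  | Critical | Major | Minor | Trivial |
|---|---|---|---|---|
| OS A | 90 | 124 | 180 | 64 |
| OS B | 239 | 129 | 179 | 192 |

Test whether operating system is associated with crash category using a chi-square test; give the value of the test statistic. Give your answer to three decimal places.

69.443

Row totals: 458, 739. Column totals: 329, 253, 359, 256. Grand total N = 1197.
Expected counts (row total × column total / N):
  OS A, Critical: 458×329/1197 = 125.8830
  OS A, Major: 458×253/1197 = 96.8037
  OS A, Minor: 458×359/1197 = 137.3617
  OS A, Trivial: 458×256/1197 = 97.9515
  OS B, Critical: 739×329/1197 = 203.1170
  OS B, Major: 739×253/1197 = 156.1963
  OS B, Minor: 739×359/1197 = 221.6383
  OS B, Trivial: 739×256/1197 = 158.0485
Contributions (O − E)²/E:
  (90 − 125.8830)²/125.8830 = 10.2285
  (124 − 96.8037)²/96.8037 = 7.6406
  (180 − 137.3617)²/137.3617 = 13.2353
  (64 − 97.9515)²/97.9515 = 11.7681
  (239 − 203.1170)²/203.1170 = 6.3392
  (129 − 156.1963)²/156.1963 = 4.7353
  (179 − 221.6383)²/221.6383 = 8.2027
  (192 − 158.0485)²/158.0485 = 7.2934
χ² = 10.2285 + 7.6406 + 13.2353 + 11.7681 + 6.3392 + 4.7353 + 8.2027 + 7.2934 = 69.443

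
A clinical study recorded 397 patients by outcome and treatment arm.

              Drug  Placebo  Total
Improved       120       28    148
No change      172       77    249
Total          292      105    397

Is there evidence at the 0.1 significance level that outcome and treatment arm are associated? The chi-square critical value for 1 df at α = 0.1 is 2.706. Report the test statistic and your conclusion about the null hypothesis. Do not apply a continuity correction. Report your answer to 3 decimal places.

6.877; reject H₀

Grand total N = 397.
Expected counts (row total × column total / N):
  Improved, Drug: 148×292/397 = 108.8564
  Improved, Placebo: 148×105/397 = 39.1436
  No change, Drug: 249×292/397 = 183.1436
  No change, Placebo: 249×105/397 = 65.8564
Contributions (O − E)²/E:
  (120 − 108.8564)²/108.8564 = 1.1408
  (28 − 39.1436)²/39.1436 = 3.1724
  (172 − 183.1436)²/183.1436 = 0.6780
  (77 − 65.8564)²/65.8564 = 1.8856
χ² = 1.1408 + 3.1724 + 0.6780 + 1.8856 = 6.877
df = (2−1)(2−1) = 1. Since 6.877 > 2.706, reject the null hypothesis of independence at α = 0.1.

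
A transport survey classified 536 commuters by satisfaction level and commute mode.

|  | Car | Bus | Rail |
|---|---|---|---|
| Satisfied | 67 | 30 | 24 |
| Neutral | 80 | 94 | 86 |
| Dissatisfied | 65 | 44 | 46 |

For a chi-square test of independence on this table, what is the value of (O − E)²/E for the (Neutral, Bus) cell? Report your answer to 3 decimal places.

1.920

Row total (Neutral) = 260; column total (Bus) = 168; N = 536.
Expected count E = 260 × 168 / 536 = 81.4925.
Contribution = (O − E)²/E = (94 − 81.4925)² / 81.4925 = 1.920.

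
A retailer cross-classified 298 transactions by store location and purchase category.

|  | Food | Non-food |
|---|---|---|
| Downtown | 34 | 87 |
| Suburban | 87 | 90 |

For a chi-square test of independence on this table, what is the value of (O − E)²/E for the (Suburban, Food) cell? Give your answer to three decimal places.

Row total (Suburban) = 177; column total (Food) = 121; N = 298.
Expected count E = 177 × 121 / 298 = 71.8691.
Contribution = (O − E)²/E = (87 − 71.8691)² / 71.8691 = 3.186.

3.186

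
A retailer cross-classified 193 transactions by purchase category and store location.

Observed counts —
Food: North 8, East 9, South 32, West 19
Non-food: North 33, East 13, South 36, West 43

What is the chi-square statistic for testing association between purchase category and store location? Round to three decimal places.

9.490

Row totals: 68, 125. Column totals: 41, 22, 68, 62. Grand total N = 193.
Expected counts (row total × column total / N):
  Food, North: 68×41/193 = 14.4456
  Food, East: 68×22/193 = 7.7513
  Food, South: 68×68/193 = 23.9585
  Food, West: 68×62/193 = 21.8446
  Non-food, North: 125×41/193 = 26.5544
  Non-food, East: 125×22/193 = 14.2487
  Non-food, South: 125×68/193 = 44.0415
  Non-food, West: 125×62/193 = 40.1554
Contributions (O − E)²/E:
  (8 − 14.4456)²/14.4456 = 2.8760
  (9 − 7.7513)²/7.7513 = 0.2012
  (32 − 23.9585)²/23.9585 = 2.6991
  (19 − 21.8446)²/21.8446 = 0.3704
  (33 − 26.5544)²/26.5544 = 1.5646
  (13 − 14.2487)²/14.2487 = 0.1094
  (36 − 44.0415)²/44.0415 = 1.4683
  (43 − 40.1554)²/40.1554 = 0.2015
χ² = 2.8760 + 0.2012 + 2.6991 + 0.3704 + 1.5646 + 0.1094 + 1.4683 + 0.2015 = 9.490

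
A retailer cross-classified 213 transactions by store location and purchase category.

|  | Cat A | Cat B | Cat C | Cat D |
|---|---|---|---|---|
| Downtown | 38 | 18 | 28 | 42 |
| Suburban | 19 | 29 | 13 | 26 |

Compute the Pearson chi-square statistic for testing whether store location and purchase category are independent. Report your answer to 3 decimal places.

Row totals: 126, 87. Column totals: 57, 47, 41, 68. Grand total N = 213.
Expected counts (row total × column total / N):
  Downtown, Cat A: 126×57/213 = 33.7183
  Downtown, Cat B: 126×47/213 = 27.8028
  Downtown, Cat C: 126×41/213 = 24.2535
  Downtown, Cat D: 126×68/213 = 40.2254
  Suburban, Cat A: 87×57/213 = 23.2817
  Suburban, Cat B: 87×47/213 = 19.1972
  Suburban, Cat C: 87×41/213 = 16.7465
  Suburban, Cat D: 87×68/213 = 27.7746
Contributions (O − E)²/E:
  (38 − 33.7183)²/33.7183 = 0.5437
  (18 − 27.8028)²/27.8028 = 3.4563
  (28 − 24.2535)²/24.2535 = 0.5787
  (42 − 40.2254)²/40.2254 = 0.0783
  (19 − 23.2817)²/23.2817 = 0.7874
  (29 − 19.1972)²/19.1972 = 5.0057
  (13 − 16.7465)²/16.7465 = 0.8382
  (26 − 27.7746)²/27.7746 = 0.1134
χ² = 0.5437 + 3.4563 + 0.5787 + 0.0783 + 0.7874 + 5.0057 + 0.8382 + 0.1134 = 11.402

11.402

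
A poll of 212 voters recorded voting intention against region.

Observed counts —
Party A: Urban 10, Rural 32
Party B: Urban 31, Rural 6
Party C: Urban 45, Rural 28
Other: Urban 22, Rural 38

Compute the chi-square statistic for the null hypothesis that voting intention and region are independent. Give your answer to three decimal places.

Row totals: 42, 37, 73, 60. Column totals: 108, 104. Grand total N = 212.
Expected counts (row total × column total / N):
  Party A, Urban: 42×108/212 = 21.3962
  Party A, Rural: 42×104/212 = 20.6038
  Party B, Urban: 37×108/212 = 18.8491
  Party B, Rural: 37×104/212 = 18.1509
  Party C, Urban: 73×108/212 = 37.1887
  Party C, Rural: 73×104/212 = 35.8113
  Other, Urban: 60×108/212 = 30.5660
  Other, Rural: 60×104/212 = 29.4340
Contributions (O − E)²/E:
  (10 − 21.3962)²/21.3962 = 6.0699
  (32 − 20.6038)²/20.6038 = 6.3034
  (31 − 18.8491)²/18.8491 = 7.8330
  (6 − 18.1509)²/18.1509 = 8.1343
  (45 − 37.1887)²/37.1887 = 1.6407
  (28 − 35.8113)²/35.8113 = 1.7038
  (22 − 30.5660)²/30.5660 = 2.4006
  (38 − 29.4340)²/29.4340 = 2.4929
χ² = 6.0699 + 6.3034 + 7.8330 + 8.1343 + 1.6407 + 1.7038 + 2.4006 + 2.4929 = 36.579

36.579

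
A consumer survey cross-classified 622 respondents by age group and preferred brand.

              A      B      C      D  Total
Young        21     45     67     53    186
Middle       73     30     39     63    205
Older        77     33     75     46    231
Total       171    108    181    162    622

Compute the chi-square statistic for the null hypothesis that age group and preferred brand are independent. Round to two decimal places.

49.28

Grand total N = 622.
Expected counts (row total × column total / N):
  Young, A: 186×171/622 = 51.135
  Young, B: 186×108/622 = 32.296
  Young, C: 186×181/622 = 54.125
  Young, D: 186×162/622 = 48.444
  Middle, A: 205×171/622 = 56.359
  Middle, B: 205×108/622 = 35.595
  Middle, C: 205×181/622 = 59.654
  Middle, D: 205×162/622 = 53.392
  Older, A: 231×171/622 = 63.506
  Older, B: 231×108/622 = 40.109
  Older, C: 231×181/622 = 67.220
  Older, D: 231×162/622 = 60.164
Contributions (O − E)²/E:
  (21 − 51.135)²/51.135 = 17.7592
  (45 − 32.296)²/32.296 = 4.9973
  (67 − 54.125)²/54.125 = 3.0626
  (53 − 48.444)²/48.444 = 0.4285
  (73 − 56.359)²/56.359 = 4.9136
  (30 − 35.595)²/35.595 = 0.8795
  (39 − 59.654)²/59.654 = 7.1510
  (63 − 53.392)²/53.392 = 1.7290
  (77 − 63.506)²/63.506 = 2.8673
  (33 − 40.109)²/40.109 = 1.2600
  (75 − 67.220)²/67.220 = 0.9005
  (46 − 60.164)²/60.164 = 3.3345
χ² = 17.7592 + 4.9973 + 3.0626 + 0.4285 + 4.9136 + 0.8795 + 7.1510 + 1.7290 + 2.8673 + 1.2600 + 0.9005 + 3.3345 = 49.28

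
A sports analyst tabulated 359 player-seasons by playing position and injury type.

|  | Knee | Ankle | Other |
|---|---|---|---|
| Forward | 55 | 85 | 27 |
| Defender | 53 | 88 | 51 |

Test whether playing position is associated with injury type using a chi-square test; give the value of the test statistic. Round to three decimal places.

5.761

Row totals: 167, 192. Column totals: 108, 173, 78. Grand total N = 359.
Expected counts (row total × column total / N):
  Forward, Knee: 167×108/359 = 50.2396
  Forward, Ankle: 167×173/359 = 80.4763
  Forward, Other: 167×78/359 = 36.2841
  Defender, Knee: 192×108/359 = 57.7604
  Defender, Ankle: 192×173/359 = 92.5237
  Defender, Other: 192×78/359 = 41.7159
Contributions (O − E)²/E:
  (55 − 50.2396)²/50.2396 = 0.4511
  (85 − 80.4763)²/80.4763 = 0.2543
  (27 − 36.2841)²/36.2841 = 2.3755
  (53 − 57.7604)²/57.7604 = 0.3923
  (88 − 92.5237)²/92.5237 = 0.2212
  (51 − 41.7159)²/41.7159 = 2.0662
χ² = 0.4511 + 0.2543 + 2.3755 + 0.3923 + 0.2212 + 2.0662 = 5.761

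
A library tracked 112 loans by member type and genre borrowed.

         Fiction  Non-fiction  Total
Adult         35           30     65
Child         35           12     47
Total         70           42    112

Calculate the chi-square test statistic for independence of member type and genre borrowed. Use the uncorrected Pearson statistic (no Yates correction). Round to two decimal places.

Grand total N = 112.
Expected counts (row total × column total / N):
  Adult, Fiction: 65×70/112 = 40.625
  Adult, Non-fiction: 65×42/112 = 24.375
  Child, Fiction: 47×70/112 = 29.375
  Child, Non-fiction: 47×42/112 = 17.625
Contributions (O − E)²/E:
  (35 − 40.625)²/40.625 = 0.7788
  (30 − 24.375)²/24.375 = 1.2981
  (35 − 29.375)²/29.375 = 1.0771
  (12 − 17.625)²/17.625 = 1.7952
χ² = 0.7788 + 1.2981 + 1.0771 + 1.7952 = 4.95

4.95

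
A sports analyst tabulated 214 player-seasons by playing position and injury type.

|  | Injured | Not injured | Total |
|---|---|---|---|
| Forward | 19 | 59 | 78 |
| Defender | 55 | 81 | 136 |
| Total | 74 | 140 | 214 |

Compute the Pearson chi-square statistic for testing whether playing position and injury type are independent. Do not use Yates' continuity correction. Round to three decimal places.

Grand total N = 214.
Expected counts (row total × column total / N):
  Forward, Injured: 78×74/214 = 26.9720
  Forward, Not injured: 78×140/214 = 51.0280
  Defender, Injured: 136×74/214 = 47.0280
  Defender, Not injured: 136×140/214 = 88.9720
Contributions (O − E)²/E:
  (19 − 26.9720)²/26.9720 = 2.3563
  (59 − 51.0280)²/51.0280 = 1.2454
  (55 − 47.0280)²/47.0280 = 1.3514
  (81 − 88.9720)²/88.9720 = 0.7143
χ² = 2.3563 + 1.2454 + 1.3514 + 0.7143 = 5.667

5.667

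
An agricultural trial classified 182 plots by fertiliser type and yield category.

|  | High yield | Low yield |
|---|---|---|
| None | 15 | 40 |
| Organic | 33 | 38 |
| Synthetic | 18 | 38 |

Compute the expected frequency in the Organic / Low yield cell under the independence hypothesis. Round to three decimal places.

Row total (Organic) = 71; column total (Low yield) = 116; grand total N = 182.
Expected count = (row total × column total) / N = 71 × 116 / 182 = 45.253.

45.253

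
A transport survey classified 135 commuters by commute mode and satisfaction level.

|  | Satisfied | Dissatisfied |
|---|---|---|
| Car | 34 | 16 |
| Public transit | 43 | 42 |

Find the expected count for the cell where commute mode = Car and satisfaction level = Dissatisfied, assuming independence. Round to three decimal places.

21.481

Row total (Car) = 50; column total (Dissatisfied) = 58; grand total N = 135.
Expected count = (row total × column total) / N = 50 × 58 / 135 = 21.481.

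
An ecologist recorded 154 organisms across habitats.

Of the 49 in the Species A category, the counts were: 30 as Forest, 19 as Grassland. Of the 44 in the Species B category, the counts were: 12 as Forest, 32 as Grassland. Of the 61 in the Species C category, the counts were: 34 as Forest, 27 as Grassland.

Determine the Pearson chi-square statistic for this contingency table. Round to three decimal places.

12.340

Row totals: 49, 44, 61. Column totals: 76, 78. Grand total N = 154.
Expected counts (row total × column total / N):
  Species A, Forest: 49×76/154 = 24.1818
  Species A, Grassland: 49×78/154 = 24.8182
  Species B, Forest: 44×76/154 = 21.7143
  Species B, Grassland: 44×78/154 = 22.2857
  Species C, Forest: 61×76/154 = 30.1039
  Species C, Grassland: 61×78/154 = 30.8961
Contributions (O − E)²/E:
  (30 − 24.1818)²/24.1818 = 1.3999
  (19 − 24.8182)²/24.8182 = 1.3640
  (12 − 21.7143)²/21.7143 = 4.3459
  (32 − 22.2857)²/22.2857 = 4.2344
  (34 − 30.1039)²/30.1039 = 0.5042
  (27 − 30.8961)²/30.8961 = 0.4913
χ² = 1.3999 + 1.3640 + 4.3459 + 4.2344 + 0.5042 + 0.4913 = 12.340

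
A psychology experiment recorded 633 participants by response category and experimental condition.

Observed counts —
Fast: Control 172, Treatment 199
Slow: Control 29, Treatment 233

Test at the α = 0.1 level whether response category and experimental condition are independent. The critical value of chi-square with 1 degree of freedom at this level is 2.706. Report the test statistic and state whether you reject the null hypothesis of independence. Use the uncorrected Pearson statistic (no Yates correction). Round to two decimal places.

Row totals: 371, 262. Column totals: 201, 432. Grand total N = 633.
Expected counts (row total × column total / N):
  Fast, Control: 371×201/633 = 117.806
  Fast, Treatment: 371×432/633 = 253.194
  Slow, Control: 262×201/633 = 83.194
  Slow, Treatment: 262×432/633 = 178.806
Contributions (O − E)²/E:
  (172 − 117.806)²/117.806 = 24.9307
  (199 − 253.194)²/253.194 = 11.5998
  (29 − 83.194)²/83.194 = 35.3029
  (233 − 178.806)²/178.806 = 16.4256
χ² = 24.9307 + 11.5998 + 35.3029 + 16.4256 = 88.26
df = (2−1)(2−1) = 1. Since 88.26 > 2.706, reject the null hypothesis of independence at α = 0.1.

88.26; reject H₀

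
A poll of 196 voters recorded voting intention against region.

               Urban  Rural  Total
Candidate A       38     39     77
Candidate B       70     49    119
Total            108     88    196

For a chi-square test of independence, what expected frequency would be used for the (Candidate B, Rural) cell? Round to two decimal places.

Row total (Candidate B) = 119; column total (Rural) = 88; grand total N = 196.
Expected count = (row total × column total) / N = 119 × 88 / 196 = 53.43.

53.43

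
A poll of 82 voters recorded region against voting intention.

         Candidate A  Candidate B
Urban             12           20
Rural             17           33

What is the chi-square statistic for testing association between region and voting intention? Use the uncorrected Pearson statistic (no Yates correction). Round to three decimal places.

Row totals: 32, 50. Column totals: 29, 53. Grand total N = 82.
Expected counts (row total × column total / N):
  Urban, Candidate A: 32×29/82 = 11.3171
  Urban, Candidate B: 32×53/82 = 20.6829
  Rural, Candidate A: 50×29/82 = 17.6829
  Rural, Candidate B: 50×53/82 = 32.3171
Contributions (O − E)²/E:
  (12 − 11.3171)²/11.3171 = 0.0412
  (20 − 20.6829)²/20.6829 = 0.0225
  (17 − 17.6829)²/17.6829 = 0.0264
  (33 − 32.3171)²/32.3171 = 0.0144
χ² = 0.0412 + 0.0225 + 0.0264 + 0.0144 = 0.105

0.105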